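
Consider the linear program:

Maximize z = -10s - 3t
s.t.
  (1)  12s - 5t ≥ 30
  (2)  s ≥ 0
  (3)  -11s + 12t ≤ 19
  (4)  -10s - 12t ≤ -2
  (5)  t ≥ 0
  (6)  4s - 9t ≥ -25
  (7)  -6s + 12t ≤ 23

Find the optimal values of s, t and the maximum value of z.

Feasible corners and z = -10s - 3t:
  (5/2, 0) → z = -25
  (25/6, 4) → z = -161/3
  (31/2, 29/3) → z = -184
The feasible region is unbounded (it extends along (9, 4), (1, 0)), but z strictly decreases along every unbounded feasible direction, so there is no improving ray and the maximum is attained at a vertex.

At the optimal vertex, 12s - 5t = 30 and t = 0.
Solving simultaneously gives s = 5/2, t = 0.

s = 5/2, t = 0, maximum z = -25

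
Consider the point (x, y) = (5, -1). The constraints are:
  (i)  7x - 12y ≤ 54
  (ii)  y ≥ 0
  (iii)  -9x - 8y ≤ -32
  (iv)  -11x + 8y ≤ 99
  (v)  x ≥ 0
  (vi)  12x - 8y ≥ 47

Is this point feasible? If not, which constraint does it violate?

not feasible — violates (ii)

Constraint (ii): y = -1, which is not ≥ 0. All other constraints are satisfied.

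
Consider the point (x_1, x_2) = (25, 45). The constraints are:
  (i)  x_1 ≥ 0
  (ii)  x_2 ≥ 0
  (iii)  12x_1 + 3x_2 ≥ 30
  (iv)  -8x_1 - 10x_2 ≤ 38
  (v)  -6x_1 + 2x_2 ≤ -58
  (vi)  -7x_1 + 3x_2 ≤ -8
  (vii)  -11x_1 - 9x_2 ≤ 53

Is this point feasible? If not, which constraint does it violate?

feasible

(i): 25 ≥ 0 ✓
(ii): 45 ≥ 0 ✓
(iii): 435 ≥ 30 ✓
(iv): -650 ≤ 38 ✓
(v): -60 ≤ -58 ✓
(vi): -40 ≤ -8 ✓
(vii): -680 ≤ 53 ✓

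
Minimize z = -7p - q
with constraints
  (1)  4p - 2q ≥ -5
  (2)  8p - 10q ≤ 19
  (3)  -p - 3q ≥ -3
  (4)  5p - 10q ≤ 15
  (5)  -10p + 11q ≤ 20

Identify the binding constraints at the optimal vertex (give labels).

Extreme points and z = -7p - q:
  (-9/14, 17/14) → z = 23/7
  (-8/3, -17/6) → z = 43/2
  (87/34, 5/34) → z = -307/17
  (4/3, -5/6) → z = -17/2

The minimum is at (87/34, 5/34). Substituting into each constraint, equality holds for (2) and (3); the remaining constraints have slack.

(2) and (3)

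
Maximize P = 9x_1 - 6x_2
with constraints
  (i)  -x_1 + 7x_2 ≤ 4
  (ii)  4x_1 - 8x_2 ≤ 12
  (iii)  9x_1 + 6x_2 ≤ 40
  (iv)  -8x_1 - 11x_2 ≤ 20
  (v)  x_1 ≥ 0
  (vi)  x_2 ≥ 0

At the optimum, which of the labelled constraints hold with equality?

Vertices and P = 9x_1 - 6x_2:
  (256/69, 76/69) → P = 616/23
  (0, 4/7) → P = -24/7
  (49/12, 13/24) → P = 67/2
  (3, 0) → P = 27
  (0, 0) → P = 0

The maximum is at (49/12, 13/24). Substituting into each constraint, equality holds for (ii) and (iii); the remaining constraints have slack.

(ii) and (iii)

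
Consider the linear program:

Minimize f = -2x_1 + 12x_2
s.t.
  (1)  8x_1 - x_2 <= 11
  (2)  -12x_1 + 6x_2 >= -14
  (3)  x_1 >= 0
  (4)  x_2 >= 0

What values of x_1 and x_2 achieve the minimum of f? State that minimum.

x_1 = 7/6, x_2 = 0, minimum f = -7/3

The feasible region is unbounded (it extends along (0, 1), (1, 8)), but f strictly increases along every unbounded feasible direction, so there is no improving ray and the minimum is attained at a vertex.

The optimum lies where -12x_1 + 6x_2 = -14 and x_2 = 0.
Solving simultaneously gives x_1 = 7/6, x_2 = 0.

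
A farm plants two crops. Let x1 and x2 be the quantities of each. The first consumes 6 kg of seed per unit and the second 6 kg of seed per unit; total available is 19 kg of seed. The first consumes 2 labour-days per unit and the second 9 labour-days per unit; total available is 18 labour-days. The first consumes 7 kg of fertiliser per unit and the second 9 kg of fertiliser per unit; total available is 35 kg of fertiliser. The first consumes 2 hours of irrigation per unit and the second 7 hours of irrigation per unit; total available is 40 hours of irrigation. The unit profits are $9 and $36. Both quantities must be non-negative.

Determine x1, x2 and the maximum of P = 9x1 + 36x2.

Extreme points and P = 9x1 + 36x2:
  (0, 0) → P = 0
  (0, 2) → P = 72
  (19/6, 0) → P = 57/2
  (3/2, 5/3) → P = 147/2

x1 = 3/2, x2 = 5/3, maximum P = 147/2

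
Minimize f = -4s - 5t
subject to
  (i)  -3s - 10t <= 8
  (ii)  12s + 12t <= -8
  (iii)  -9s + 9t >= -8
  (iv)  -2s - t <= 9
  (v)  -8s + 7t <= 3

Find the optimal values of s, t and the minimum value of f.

Extreme points and f = -4s - 5t:
  (8/117, -32/39) → f = 448/117
  (-86/101, -55/101) → f = 619/101
  (1/9, -7/9) → f = 31/9
  (-23/45, -7/45) → f = 127/45

The optimum lies where 12s + 12t = -8 and -8s + 7t = 3.
Solving simultaneously gives s = -23/45, t = -7/45.

s = -23/45, t = -7/45, minimum f = 127/45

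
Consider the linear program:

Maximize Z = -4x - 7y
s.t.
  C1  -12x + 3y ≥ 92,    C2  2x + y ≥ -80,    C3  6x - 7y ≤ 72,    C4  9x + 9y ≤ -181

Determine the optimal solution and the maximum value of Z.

x = -122/5, y = -156/5, maximum Z = 316

Extreme points and Z = -4x - 7y:
  (-430/33, -236/11) → Z = 6676/33
  (-457/45, -448/45) → Z = 4964/45
  (-122/5, -156/5) → Z = 316
  (-539/9, 358/9) → Z = -350/9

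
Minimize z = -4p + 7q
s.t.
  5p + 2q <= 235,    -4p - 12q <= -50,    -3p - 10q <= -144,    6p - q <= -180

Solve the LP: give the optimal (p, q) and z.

p = -184/7, q = 156/7, minimum z = 1828/7

Corner points and z = -4p + 7q:
  (-125/17, 2310/17) → z = 16670/17
  (-307, 213/2) → z = 3947/2
  (-184/7, 156/7) → z = 1828/7
The feasible region is unbounded (it extends along (-3, 1), (-2, 5)), but z strictly increases along every unbounded feasible direction, so there is no improving ray and the minimum is attained at a vertex.

At the optimal vertex, -3p - 10q = -144 and 6p - q = -180.
Solving simultaneously gives p = -184/7, q = 156/7.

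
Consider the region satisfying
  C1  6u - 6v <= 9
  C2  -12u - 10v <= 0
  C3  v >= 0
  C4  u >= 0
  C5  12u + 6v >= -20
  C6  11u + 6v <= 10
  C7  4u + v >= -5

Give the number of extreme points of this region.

Of the 21 pairwise boundary intersections, those satisfying every inequality are:
  (0, 0)
  (10/11, 0)
  (0, 5/3)

3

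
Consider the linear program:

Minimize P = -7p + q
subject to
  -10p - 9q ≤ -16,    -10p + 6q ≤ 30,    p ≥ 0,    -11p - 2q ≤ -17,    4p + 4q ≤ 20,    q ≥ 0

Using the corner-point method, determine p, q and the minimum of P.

p = 5, q = 0, minimum P = -35

Extreme points and P = -7p + q:
  (121/79, 6/79) → P = -841/79
  (8/5, 0) → P = -56/5
  (7/9, 38/9) → P = -11/9
  (5, 0) → P = -35

At the optimal vertex, 4p + 4q = 20 and q = 0.
Solving simultaneously gives p = 5, q = 0.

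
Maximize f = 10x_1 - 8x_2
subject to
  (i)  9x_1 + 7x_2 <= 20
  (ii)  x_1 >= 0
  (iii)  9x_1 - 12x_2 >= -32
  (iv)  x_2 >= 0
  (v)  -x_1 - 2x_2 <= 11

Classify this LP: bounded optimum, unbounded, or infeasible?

bounded optimum

Feasible corners and f = 10x_1 - 8x_2:
  (16/171, 52/19) → f = -3584/171
  (20/9, 0) → f = 200/9
  (0, 8/3) → f = -64/3
  (0, 0) → f = 0
The feasible region has finitely many vertices and no improving ray; the maximum is 200/9 at (20/9, 0).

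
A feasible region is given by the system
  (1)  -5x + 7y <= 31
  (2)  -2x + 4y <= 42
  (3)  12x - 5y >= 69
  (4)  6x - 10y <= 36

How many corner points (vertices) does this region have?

4

Of the 6 pairwise boundary intersections, those satisfying every inequality are:
  (85/3, 74/3)
  (638/59, 717/59)
  (141, 81)
  (17/3, -1/5)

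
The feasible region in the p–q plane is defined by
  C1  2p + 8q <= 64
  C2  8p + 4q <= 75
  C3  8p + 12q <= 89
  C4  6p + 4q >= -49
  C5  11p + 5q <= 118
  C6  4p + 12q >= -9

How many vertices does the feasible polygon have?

The feasible vertices (each the meet of two boundaries and inside every other half-plane) are:
  (-7/5, 167/20)
  (-81/5, 241/20)
  (17/2, 7/4)
  (117/10, -93/20)
  (-69/7, 71/28)

5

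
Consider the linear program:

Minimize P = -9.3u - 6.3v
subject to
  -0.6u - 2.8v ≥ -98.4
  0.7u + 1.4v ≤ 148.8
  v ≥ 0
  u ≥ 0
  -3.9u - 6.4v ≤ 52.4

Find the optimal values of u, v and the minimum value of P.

Corner points and P = -9.3u - 6.3v:
  (164, 0) → P = -7626/5
  (0, 246/7) → P = -1107/5
  (0, 0) → P = 0

u = 164, v = 0, minimum P = -1525.2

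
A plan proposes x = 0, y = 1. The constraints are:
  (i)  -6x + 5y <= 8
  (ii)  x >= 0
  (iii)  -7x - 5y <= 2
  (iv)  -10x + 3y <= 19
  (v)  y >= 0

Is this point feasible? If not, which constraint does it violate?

(i): 5 ≤ 8 ✓
(ii): 0 ≥ 0 ✓
(iii): -5 ≤ 2 ✓
(iv): 3 ≤ 19 ✓
(v): 1 ≥ 0 ✓

feasible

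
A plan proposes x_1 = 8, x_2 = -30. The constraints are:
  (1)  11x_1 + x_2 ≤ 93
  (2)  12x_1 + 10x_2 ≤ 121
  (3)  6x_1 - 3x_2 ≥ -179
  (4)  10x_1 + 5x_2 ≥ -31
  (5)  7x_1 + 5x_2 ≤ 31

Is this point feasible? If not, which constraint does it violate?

not feasible — violates (4)

Constraint (4): 10x_1 + 5x_2 = -70, which is not ≥ -31. All other constraints are satisfied.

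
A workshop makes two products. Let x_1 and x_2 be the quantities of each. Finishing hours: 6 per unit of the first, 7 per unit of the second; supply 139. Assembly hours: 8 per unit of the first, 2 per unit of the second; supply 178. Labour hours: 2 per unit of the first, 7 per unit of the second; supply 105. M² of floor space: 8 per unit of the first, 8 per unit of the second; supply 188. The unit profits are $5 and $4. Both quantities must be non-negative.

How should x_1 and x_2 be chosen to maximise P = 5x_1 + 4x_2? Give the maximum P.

x_1 = 22, x_2 = 1, maximum P = 114

Feasible corners and P = 5x_1 + 4x_2:
  (0, 0) → P = 0
  (0, 15) → P = 60
  (89/4, 0) → P = 445/4
  (22, 1) → P = 114
  (17/2, 88/7) → P = 1299/14

The optimum lies where 6x_1 + 7x_2 = 139 and 8x_1 + 2x_2 = 178.
Solving simultaneously gives x_1 = 22, x_2 = 1.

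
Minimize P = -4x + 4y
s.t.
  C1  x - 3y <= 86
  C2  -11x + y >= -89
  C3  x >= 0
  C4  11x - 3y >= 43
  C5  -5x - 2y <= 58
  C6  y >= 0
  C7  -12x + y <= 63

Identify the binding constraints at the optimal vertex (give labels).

C2 and C6

Extreme points and P = -4x + 4y:
  (112/11, 23) → P = 564/11
  (89/11, 0) → P = -356/11
  (43/11, 0) → P = -172/11

The minimum is at (89/11, 0). Substituting into each constraint, equality holds for C2 and C6; the remaining constraints have slack.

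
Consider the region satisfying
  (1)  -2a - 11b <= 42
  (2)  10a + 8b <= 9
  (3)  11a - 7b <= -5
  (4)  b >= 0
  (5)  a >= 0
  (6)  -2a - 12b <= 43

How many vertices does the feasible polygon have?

3

Of the 15 pairwise boundary intersections, those satisfying every inequality are:
  (23/158, 149/158)
  (0, 9/8)
  (0, 5/7)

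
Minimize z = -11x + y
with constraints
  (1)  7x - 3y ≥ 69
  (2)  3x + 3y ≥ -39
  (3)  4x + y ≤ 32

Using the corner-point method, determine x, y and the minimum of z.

Vertices and z = -11x + y:
  (3, -16) → z = -49
  (165/19, -52/19) → z = -1867/19
  (15, -28) → z = -193

x = 15, y = -28, minimum z = -193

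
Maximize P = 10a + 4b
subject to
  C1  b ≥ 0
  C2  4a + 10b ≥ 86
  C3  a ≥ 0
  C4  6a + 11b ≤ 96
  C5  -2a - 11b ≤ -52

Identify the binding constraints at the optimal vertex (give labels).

C2 and C4

Extreme points and P = 10a + 4b:
  (0, 43/5) → P = 172/5
  (7/8, 33/4) → P = 167/4
  (0, 96/11) → P = 384/11

The maximum is at (7/8, 33/4). Substituting into each constraint, equality holds for C2 and C4; the remaining constraints have slack.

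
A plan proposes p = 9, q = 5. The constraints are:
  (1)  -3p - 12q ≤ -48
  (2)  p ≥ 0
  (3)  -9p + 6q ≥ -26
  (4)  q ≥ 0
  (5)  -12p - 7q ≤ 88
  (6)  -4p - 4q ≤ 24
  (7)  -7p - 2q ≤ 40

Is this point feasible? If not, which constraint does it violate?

not feasible — violates (3)

Constraint (3): -9p + 6q = -51, which is not ≥ -26. All other constraints are satisfied.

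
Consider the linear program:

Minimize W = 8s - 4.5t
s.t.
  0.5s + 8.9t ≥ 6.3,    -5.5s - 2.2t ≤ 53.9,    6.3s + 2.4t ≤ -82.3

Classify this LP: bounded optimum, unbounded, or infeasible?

unbounded

From the feasible point (-235/3, 514/3), moving in the direction (-2.2, 5.5) keeps every constraint satisfied while W decreases without bound.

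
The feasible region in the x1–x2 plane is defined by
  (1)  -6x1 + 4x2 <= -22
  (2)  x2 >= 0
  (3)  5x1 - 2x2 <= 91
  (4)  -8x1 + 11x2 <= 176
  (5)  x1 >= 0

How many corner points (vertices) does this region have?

The feasible vertices (each the meet of two boundaries and inside every other half-plane) are:
  (11/3, 0)
  (473/17, 616/17)
  (91/5, 0)
  (451/13, 536/13)

4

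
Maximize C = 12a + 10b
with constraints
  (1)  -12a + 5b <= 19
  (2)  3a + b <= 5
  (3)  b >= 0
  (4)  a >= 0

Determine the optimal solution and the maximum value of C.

Vertices and C = 12a + 10b:
  (2/9, 13/3) → C = 46
  (0, 19/5) → C = 38
  (5/3, 0) → C = 20
  (0, 0) → C = 0

At the optimal vertex, -12a + 5b = 19 and 3a + b = 5.
Solving simultaneously gives a = 2/9, b = 13/3.

a = 2/9, b = 13/3, maximum C = 46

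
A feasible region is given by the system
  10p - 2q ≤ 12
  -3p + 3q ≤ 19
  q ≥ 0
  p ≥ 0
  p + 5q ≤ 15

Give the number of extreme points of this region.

Pairwise boundary intersections that survive every other constraint:
  (6/5, 0)
  (45/26, 69/26)
  (0, 0)
  (0, 3)

4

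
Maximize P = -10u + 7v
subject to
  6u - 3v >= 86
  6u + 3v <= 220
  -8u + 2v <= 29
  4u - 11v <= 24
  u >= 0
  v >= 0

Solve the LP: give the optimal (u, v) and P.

Vertices and P = -10u + 7v:
  (51/2, 67/3) → P = -296/3
  (437/27, 100/27) → P = -3670/27
  (1246/39, 368/39) → P = -9884/39

At the optimal vertex, 6u - 3v = 86 and 6u + 3v = 220.
Solving simultaneously gives u = 51/2, v = 67/3.

u = 51/2, v = 67/3, maximum P = -296/3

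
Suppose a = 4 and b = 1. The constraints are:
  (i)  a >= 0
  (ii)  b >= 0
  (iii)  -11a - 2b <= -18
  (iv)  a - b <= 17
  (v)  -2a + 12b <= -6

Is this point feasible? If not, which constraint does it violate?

Constraint (v): -2a + 12b = 4, which is not ≤ -6. All other constraints are satisfied.

not feasible — violates (v)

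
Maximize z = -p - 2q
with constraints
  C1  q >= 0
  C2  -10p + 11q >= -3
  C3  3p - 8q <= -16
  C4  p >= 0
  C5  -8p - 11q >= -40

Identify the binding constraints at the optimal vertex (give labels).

C3 and C4

Extreme points and z = -p - 2q:
  (0, 2) → z = -4
  (144/97, 248/97) → z = -640/97
  (0, 40/11) → z = -80/11

The maximum is at (0, 2). Substituting into each constraint, equality holds for C3 and C4; the remaining constraints have slack.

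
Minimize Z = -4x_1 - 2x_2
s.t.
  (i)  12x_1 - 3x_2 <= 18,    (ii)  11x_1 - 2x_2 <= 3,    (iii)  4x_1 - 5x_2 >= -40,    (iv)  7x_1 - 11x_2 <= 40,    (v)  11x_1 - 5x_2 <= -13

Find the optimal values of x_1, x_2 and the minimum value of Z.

x_1 = 95/47, x_2 = 452/47, minimum Z = -1284/47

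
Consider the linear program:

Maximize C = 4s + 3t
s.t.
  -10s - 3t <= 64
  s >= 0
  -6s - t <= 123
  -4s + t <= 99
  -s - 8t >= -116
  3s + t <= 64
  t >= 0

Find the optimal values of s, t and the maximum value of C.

s = 396/23, t = 284/23, maximum C = 2436/23

Extreme points and C = 4s + 3t:
  (0, 29/2) → C = 87/2
  (0, 0) → C = 0
  (396/23, 284/23) → C = 2436/23
  (64/3, 0) → C = 256/3

The optimum lies where -s - 8t = -116 and 3s + t = 64.
Solving simultaneously gives s = 396/23, t = 284/23.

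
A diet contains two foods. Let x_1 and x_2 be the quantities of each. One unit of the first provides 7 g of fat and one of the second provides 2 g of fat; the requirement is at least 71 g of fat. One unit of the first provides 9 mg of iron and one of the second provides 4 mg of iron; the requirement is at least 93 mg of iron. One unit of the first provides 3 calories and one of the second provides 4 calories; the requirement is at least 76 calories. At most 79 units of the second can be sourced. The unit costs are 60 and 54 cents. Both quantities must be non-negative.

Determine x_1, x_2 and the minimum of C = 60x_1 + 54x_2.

x_1 = 6, x_2 = 29/2, minimum C = 1143

Extreme points and C = 60x_1 + 54x_2:
  (0, 71/2) → C = 1917
  (0, 79) → C = 4266
  (76/3, 0) → C = 1520
  (6, 29/2) → C = 1143
The feasible region is unbounded (it extends along (1, 0)), but C strictly increases along every unbounded feasible direction, so there is no improving ray and the minimum is attained at a vertex.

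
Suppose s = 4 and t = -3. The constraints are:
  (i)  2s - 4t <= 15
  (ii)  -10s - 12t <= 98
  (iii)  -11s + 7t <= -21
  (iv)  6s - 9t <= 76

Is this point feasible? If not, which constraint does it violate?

Constraint (i): 2s - 4t = 20, which is not ≤ 15. All other constraints are satisfied.

not feasible — violates (i)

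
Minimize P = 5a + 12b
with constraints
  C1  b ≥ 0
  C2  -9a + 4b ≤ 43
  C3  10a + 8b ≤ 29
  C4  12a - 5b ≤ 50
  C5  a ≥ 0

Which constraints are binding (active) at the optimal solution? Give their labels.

Corner points and P = 5a + 12b:
  (29/10, 0) → P = 29/2
  (0, 0) → P = 0
  (0, 29/8) → P = 87/2

The minimum is at (0, 0). Substituting into each constraint, equality holds for C1 and C5; the remaining constraints have slack.

C1 and C5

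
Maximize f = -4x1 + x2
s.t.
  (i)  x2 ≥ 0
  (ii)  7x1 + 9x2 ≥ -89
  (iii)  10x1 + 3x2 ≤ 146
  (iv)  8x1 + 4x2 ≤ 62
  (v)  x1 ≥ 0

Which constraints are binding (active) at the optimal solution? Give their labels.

(iv) and (v)

Feasible corners and f = -4x1 + x2:
  (31/4, 0) → f = -31
  (0, 0) → f = 0
  (0, 31/2) → f = 31/2

The maximum is at (0, 31/2). Substituting into each constraint, equality holds for (iv) and (v); the remaining constraints have slack.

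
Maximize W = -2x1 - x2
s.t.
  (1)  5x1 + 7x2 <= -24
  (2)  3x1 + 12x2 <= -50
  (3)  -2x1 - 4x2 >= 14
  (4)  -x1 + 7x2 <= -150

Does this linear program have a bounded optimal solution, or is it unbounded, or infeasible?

unbounded

From the feasible point (21, -129/7), moving in the direction (-7, -1) keeps every constraint satisfied while W increases without bound.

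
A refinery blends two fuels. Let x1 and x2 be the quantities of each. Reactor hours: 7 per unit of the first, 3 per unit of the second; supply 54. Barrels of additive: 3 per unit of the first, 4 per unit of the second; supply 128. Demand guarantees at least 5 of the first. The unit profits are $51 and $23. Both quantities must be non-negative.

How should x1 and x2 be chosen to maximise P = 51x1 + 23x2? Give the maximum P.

x1 = 5, x2 = 19/3, maximum P = 1202/3

Corner points and P = 51x1 + 23x2:
  (54/7, 0) → P = 2754/7
  (5, 0) → P = 255
  (5, 19/3) → P = 1202/3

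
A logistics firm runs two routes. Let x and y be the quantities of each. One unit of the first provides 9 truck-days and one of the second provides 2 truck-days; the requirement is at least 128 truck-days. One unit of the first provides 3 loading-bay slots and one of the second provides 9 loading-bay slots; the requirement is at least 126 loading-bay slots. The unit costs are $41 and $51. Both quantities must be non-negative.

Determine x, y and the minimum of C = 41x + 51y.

x = 12, y = 10, minimum C = 1002

Corner points and C = 41x + 51y:
  (0, 64) → C = 3264
  (42, 0) → C = 1722
  (12, 10) → C = 1002
The feasible region is unbounded (it extends along (0, 1), (1, 0)), but C strictly increases along every unbounded feasible direction, so there is no improving ray and the minimum is attained at a vertex.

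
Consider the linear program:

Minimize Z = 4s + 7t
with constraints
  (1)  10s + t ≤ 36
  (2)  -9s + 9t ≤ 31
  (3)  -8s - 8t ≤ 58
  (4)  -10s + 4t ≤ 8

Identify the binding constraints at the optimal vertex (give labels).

(1) and (3)

Vertices and Z = 4s + 7t:
  (293/99, 634/99) → Z = 170/3
  (173/36, -217/18) → Z = -391/6
  (26/27, 119/27) → Z = 937/27
  (-37/14, -129/28) → Z = -1199/28

The minimum is at (173/36, -217/18). Substituting into each constraint, equality holds for (1) and (3); the remaining constraints have slack.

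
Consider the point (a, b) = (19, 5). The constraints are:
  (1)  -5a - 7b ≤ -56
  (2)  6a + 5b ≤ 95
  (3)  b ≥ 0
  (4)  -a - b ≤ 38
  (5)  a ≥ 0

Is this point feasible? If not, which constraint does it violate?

Constraint (2): 6a + 5b = 139, which is not ≤ 95. All other constraints are satisfied.

not feasible — violates (2)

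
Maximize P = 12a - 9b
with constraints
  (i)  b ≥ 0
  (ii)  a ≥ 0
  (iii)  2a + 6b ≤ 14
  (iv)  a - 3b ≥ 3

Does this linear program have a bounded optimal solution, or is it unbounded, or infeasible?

Vertices and P = 12a - 9b:
  (7, 0) → P = 84
  (3, 0) → P = 36
  (5, 2/3) → P = 54
The feasible region has finitely many vertices and no improving ray; the maximum is 84 at (7, 0).

bounded optimum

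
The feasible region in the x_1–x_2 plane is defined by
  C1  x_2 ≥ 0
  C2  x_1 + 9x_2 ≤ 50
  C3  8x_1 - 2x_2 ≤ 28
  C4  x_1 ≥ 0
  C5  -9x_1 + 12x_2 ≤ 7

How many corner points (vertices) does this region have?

4

Intersecting each pair of boundary lines and keeping only the points that satisfy every inequality leaves:
  (7/2, 0)
  (0, 0)
  (175/39, 154/39)
  (0, 7/12)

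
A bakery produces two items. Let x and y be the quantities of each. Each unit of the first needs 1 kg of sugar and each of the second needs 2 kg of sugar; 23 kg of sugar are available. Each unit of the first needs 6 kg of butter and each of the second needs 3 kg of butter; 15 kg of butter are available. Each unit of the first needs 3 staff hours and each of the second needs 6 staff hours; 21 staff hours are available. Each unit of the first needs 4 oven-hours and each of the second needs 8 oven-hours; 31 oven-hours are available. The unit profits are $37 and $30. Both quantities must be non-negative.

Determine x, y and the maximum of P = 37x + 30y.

Corner points and P = 37x + 30y:
  (0, 0) → P = 0
  (0, 7/2) → P = 105
  (5/2, 0) → P = 185/2
  (1, 3) → P = 127

The binding constraints are 6x + 3y = 15 and 3x + 6y = 21.
Solving simultaneously gives x = 1, y = 3.

x = 1, y = 3, maximum P = 127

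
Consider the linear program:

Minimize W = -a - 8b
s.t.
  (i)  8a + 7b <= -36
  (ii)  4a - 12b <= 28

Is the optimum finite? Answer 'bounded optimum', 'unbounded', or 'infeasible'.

From the feasible point (-59/31, -92/31), moving in the direction (-7, 8) keeps every constraint satisfied while W decreases without bound.

unbounded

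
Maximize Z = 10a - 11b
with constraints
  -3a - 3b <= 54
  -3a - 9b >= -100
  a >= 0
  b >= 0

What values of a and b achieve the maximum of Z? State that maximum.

Corner points and Z = 10a - 11b:
  (0, 100/9) → Z = -1100/9
  (100/3, 0) → Z = 1000/3
  (0, 0) → Z = 0

a = 100/3, b = 0, maximum Z = 1000/3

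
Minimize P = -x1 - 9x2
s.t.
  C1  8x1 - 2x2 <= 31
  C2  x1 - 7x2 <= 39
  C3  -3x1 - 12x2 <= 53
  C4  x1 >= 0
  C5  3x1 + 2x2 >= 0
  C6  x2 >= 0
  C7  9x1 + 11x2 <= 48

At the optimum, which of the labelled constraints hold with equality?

C4 and C7

Vertices and P = -x1 - 9x2:
  (31/8, 0) → P = -31/8
  (437/106, 105/106) → P = -691/53
  (0, 0) → P = 0
  (0, 48/11) → P = -432/11

The minimum is at (0, 48/11). Substituting into each constraint, equality holds for C4 and C7; the remaining constraints have slack.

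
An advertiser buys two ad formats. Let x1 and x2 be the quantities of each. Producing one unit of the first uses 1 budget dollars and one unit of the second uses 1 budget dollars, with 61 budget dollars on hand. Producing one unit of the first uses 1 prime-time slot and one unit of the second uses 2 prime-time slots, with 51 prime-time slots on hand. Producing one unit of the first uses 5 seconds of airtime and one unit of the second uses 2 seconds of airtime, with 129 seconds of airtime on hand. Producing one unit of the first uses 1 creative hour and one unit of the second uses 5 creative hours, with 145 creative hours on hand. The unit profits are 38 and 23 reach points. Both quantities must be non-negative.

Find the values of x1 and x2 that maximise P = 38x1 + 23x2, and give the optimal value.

The optimum lies where x1 + 2x2 = 51 and 5x1 + 2x2 = 129.
Solving simultaneously gives x1 = 39/2, x2 = 63/4.

x1 = 39/2, x2 = 63/4, maximum P = 4413/4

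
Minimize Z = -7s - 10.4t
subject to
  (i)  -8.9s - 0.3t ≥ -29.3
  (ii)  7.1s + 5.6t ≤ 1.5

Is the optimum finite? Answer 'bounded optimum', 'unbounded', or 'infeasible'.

unbounded

From the feasible point (16363/4771, -19468/4771), moving in the direction (-5.6, 7.1) keeps every constraint satisfied while Z decreases without bound.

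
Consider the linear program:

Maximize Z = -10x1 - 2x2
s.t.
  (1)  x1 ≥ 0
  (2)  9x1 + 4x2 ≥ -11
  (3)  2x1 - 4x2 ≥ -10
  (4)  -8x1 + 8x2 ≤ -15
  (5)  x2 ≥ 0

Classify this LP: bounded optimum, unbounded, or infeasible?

bounded optimum

Corner points and Z = -10x1 - 2x2:
  (35/4, 55/8) → Z = -405/4
  (15/8, 0) → Z = -75/4
The feasible region has finitely many vertices and no improving ray; the maximum is -75/4 at (15/8, 0).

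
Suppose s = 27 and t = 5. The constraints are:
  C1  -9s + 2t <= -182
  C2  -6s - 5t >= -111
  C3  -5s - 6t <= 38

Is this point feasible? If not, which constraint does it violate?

Constraint C2: -6s - 5t = -187, which is not ≥ -111. All other constraints are satisfied.

not feasible — violates C2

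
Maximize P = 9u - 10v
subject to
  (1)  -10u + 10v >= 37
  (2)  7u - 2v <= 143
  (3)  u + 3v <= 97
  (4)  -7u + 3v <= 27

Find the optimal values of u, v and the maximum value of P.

Corner points and P = 9u - 10v:
  (859/40, 1007/40) → P = -2339/40
  (-159/40, -11/40) → P = -1321/40
  (35/4, 353/12) → P = -2585/12

The binding constraints are -10u + 10v = 37 and -7u + 3v = 27.
Solving simultaneously gives u = -159/40, v = -11/40.

u = -159/40, v = -11/40, maximum P = -1321/40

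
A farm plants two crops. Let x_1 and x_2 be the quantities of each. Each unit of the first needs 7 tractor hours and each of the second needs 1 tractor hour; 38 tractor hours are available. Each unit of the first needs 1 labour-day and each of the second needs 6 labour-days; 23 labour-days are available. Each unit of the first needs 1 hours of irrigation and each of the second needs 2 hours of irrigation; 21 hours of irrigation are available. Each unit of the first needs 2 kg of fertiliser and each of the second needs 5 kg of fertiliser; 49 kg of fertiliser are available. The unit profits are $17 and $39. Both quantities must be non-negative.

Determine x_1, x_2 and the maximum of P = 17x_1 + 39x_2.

x_1 = 5, x_2 = 3, maximum P = 202

Vertices and P = 17x_1 + 39x_2:
  (0, 0) → P = 0
  (0, 23/6) → P = 299/2
  (38/7, 0) → P = 646/7
  (5, 3) → P = 202

The optimum lies where 7x_1 + x_2 = 38 and x_1 + 6x_2 = 23.
Solving simultaneously gives x_1 = 5, x_2 = 3.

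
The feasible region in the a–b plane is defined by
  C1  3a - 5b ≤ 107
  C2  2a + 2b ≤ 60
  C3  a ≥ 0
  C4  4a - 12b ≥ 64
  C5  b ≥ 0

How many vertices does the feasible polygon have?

3

Of the 10 pairwise boundary intersections, those satisfying every inequality are:
  (53/2, 7/2)
  (30, 0)
  (16, 0)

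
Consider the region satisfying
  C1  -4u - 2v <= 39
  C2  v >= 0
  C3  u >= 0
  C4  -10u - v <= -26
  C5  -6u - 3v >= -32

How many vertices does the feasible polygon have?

3

The feasible vertices (each the meet of two boundaries and inside every other half-plane) are:
  (13/5, 0)
  (16/3, 0)
  (23/12, 41/6)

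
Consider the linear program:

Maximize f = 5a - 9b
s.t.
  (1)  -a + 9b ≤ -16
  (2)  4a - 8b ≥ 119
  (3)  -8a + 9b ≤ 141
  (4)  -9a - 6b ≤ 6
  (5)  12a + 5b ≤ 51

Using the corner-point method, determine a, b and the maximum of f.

Extreme points and f = 5a - 9b:
  (111/16, -365/32) → f = 4395/32
  (1003/116, -306/29) → f = 16031/116
  (112/9, -59/3) → f = 2153/9

The optimum lies where -9a - 6b = 6 and 12a + 5b = 51.
Solving simultaneously gives a = 112/9, b = -59/3.

a = 112/9, b = -59/3, maximum f = 2153/9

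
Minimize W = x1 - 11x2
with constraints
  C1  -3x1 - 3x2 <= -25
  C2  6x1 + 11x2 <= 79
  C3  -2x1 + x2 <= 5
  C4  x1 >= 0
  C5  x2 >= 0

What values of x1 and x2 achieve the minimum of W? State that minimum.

x1 = 38/15, x2 = 29/5, minimum W = -919/15

Corner points and W = x1 - 11x2:
  (38/15, 29/5) → W = -919/15
  (25/3, 0) → W = 25/3
  (79/6, 0) → W = 79/6

At the optimal vertex, -3x1 - 3x2 = -25 and 6x1 + 11x2 = 79.
Solving simultaneously gives x1 = 38/15, x2 = 29/5.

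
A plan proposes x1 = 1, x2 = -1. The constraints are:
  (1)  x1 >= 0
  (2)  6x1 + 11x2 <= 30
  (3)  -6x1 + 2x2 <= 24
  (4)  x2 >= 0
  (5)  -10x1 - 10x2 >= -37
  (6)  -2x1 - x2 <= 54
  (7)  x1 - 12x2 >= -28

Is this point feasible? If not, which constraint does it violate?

Constraint (4): x2 = -1, which is not ≥ 0. All other constraints are satisfied.

not feasible — violates (4)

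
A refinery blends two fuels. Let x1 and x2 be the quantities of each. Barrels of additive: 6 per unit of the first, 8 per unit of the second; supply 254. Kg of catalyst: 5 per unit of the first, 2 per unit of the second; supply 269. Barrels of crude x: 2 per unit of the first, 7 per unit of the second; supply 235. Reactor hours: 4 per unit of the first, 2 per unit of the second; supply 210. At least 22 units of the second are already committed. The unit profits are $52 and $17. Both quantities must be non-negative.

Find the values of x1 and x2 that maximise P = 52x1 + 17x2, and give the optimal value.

Vertices and P = 52x1 + 17x2:
  (0, 127/4) → P = 2159/4
  (0, 22) → P = 374
  (13, 22) → P = 1050

x1 = 13, x2 = 22, maximum P = 1050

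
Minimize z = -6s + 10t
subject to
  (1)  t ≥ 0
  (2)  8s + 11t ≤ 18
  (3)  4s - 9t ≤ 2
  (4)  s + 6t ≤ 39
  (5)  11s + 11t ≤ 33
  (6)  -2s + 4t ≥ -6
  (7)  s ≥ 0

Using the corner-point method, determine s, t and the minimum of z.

Vertices and z = -6s + 10t:
  (1/2, 0) → z = -3
  (0, 0) → z = 0
  (46/29, 14/29) → z = -136/29
  (0, 18/11) → z = 180/11

s = 46/29, t = 14/29, minimum z = -136/29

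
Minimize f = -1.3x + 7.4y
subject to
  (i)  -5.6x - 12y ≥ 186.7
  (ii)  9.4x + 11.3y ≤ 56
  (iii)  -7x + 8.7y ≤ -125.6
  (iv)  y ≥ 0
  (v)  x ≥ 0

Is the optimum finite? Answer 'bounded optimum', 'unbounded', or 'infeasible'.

The boundaries -5.6x - 12y = 186.7 and 9.4x + 11.3y = 56 meet at (278171/4952, -103429/2476), but that point violates y ≥ 0. Every candidate vertex is excluded by some other constraint, so the feasible region is empty.

infeasible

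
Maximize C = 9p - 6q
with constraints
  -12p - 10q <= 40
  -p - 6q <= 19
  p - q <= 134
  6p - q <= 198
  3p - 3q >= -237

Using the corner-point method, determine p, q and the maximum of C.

Vertices and C = 9p - 6q:
  (-25/31, -94/31) → C = 339/31
  (-415/11, 454/11) → C = -6459/11
  (1169/37, -312/37) → C = 12393/37
  (277/5, 672/5) → C = -1539/5

The optimum lies where -p - 6q = 19 and 6p - q = 198.
Solving simultaneously gives p = 1169/37, q = -312/37.

p = 1169/37, q = -312/37, maximum C = 12393/37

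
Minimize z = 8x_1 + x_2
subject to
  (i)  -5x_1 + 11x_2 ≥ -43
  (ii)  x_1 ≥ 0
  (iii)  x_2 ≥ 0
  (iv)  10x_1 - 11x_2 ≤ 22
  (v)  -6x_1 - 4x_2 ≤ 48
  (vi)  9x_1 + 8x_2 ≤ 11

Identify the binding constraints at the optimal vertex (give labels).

Corner points and z = 8x_1 + x_2:
  (0, 0) → z = 0
  (0, 11/8) → z = 11/8
  (11/9, 0) → z = 88/9

The minimum is at (0, 0). Substituting into each constraint, equality holds for (ii) and (iii); the remaining constraints have slack.

(ii) and (iii)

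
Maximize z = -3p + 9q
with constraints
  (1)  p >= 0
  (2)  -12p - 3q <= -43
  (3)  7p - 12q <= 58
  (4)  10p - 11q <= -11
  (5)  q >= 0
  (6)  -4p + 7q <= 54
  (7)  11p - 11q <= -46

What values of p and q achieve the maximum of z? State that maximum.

p = 272/33, q = 410/33, maximum z = 958/11

The binding constraints are -4p + 7q = 54 and 11p - 11q = -46.
Solving simultaneously gives p = 272/33, q = 410/33.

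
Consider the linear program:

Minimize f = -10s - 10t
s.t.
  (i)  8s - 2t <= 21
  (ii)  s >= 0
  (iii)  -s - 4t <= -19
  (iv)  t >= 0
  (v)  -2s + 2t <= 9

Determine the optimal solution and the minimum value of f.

s = 5, t = 19/2, minimum f = -145

The binding constraints are 8s - 2t = 21 and -2s + 2t = 9.
Solving simultaneously gives s = 5, t = 19/2.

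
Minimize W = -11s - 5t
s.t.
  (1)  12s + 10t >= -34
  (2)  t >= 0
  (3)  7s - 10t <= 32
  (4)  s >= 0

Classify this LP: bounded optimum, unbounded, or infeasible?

unbounded

From the feasible point (32/7, 0), moving in the direction (0, 1) keeps every constraint satisfied while W decreases without bound.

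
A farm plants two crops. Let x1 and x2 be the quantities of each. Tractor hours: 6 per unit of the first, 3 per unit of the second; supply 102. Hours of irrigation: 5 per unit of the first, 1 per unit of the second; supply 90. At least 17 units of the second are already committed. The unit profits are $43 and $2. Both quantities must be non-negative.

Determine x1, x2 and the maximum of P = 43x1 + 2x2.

Corner points and P = 43x1 + 2x2:
  (0, 34) → P = 68
  (0, 17) → P = 34
  (17/2, 17) → P = 799/2

The optimum lies where 6x1 + 3x2 = 102 and x2 = 17.
Solving simultaneously gives x1 = 17/2, x2 = 17.

x1 = 17/2, x2 = 17, maximum P = 799/2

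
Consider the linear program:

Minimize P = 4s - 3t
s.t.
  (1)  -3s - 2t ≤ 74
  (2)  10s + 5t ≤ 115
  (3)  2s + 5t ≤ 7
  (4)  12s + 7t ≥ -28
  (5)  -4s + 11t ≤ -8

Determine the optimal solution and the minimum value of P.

s = -63/40, t = -13/10, minimum P = -12/5

Extreme points and P = 4s - 3t:
  (27/2, -4) → P = 66
  (189/2, -166) → P = 876
  (39/14, 2/7) → P = 72/7
  (-63/40, -13/10) → P = -12/5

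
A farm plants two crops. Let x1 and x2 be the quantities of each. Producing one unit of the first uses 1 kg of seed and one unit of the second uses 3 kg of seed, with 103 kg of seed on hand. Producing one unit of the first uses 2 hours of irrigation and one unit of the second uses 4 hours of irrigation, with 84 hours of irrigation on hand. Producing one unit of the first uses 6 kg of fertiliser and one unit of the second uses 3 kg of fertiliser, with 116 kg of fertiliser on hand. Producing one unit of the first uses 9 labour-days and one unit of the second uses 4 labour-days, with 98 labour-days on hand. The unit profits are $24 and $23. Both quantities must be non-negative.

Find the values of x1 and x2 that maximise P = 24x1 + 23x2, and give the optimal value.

Extreme points and P = 24x1 + 23x2:
  (0, 0) → P = 0
  (0, 21) → P = 483
  (98/9, 0) → P = 784/3
  (2, 20) → P = 508

The binding constraints are 2x1 + 4x2 = 84 and 9x1 + 4x2 = 98.
Solving simultaneously gives x1 = 2, x2 = 20.

x1 = 2, x2 = 20, maximum P = 508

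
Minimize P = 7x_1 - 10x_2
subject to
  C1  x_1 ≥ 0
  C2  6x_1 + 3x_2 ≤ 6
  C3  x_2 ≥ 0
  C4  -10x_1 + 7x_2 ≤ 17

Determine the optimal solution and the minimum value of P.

Feasible corners and P = 7x_1 - 10x_2:
  (0, 2) → P = -20
  (0, 0) → P = 0
  (1, 0) → P = 7

At the optimal vertex, x_1 = 0 and 6x_1 + 3x_2 = 6.
Solving simultaneously gives x_1 = 0, x_2 = 2.

x_1 = 0, x_2 = 2, minimum P = -20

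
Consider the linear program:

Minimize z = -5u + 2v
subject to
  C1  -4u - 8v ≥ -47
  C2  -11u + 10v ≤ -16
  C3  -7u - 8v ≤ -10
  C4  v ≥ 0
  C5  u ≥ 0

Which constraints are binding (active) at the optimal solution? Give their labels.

C1 and C4

Extreme points and z = -5u + 2v:
  (299/64, 453/128) → z = -521/32
  (47/4, 0) → z = -235/4
  (16/11, 0) → z = -80/11

The minimum is at (47/4, 0). Substituting into each constraint, equality holds for C1 and C4; the remaining constraints have slack.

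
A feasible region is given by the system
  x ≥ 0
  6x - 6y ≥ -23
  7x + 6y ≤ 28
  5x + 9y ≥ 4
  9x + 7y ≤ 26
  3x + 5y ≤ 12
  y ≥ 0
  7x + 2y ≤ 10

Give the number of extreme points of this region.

5

Pairwise boundary intersections that survive every other constraint:
  (0, 4/9)
  (0, 12/5)
  (4/5, 0)
  (26/29, 54/29)
  (10/7, 0)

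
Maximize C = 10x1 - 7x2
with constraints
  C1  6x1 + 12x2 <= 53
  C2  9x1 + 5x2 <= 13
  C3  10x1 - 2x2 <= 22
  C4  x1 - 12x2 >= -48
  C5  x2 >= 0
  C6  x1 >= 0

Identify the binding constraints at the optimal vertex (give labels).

C2 and C5

Corner points and C = 10x1 - 7x2:
  (13/9, 0) → C = 130/9
  (0, 13/5) → C = -91/5
  (0, 0) → C = 0

The maximum is at (13/9, 0). Substituting into each constraint, equality holds for C2 and C5; the remaining constraints have slack.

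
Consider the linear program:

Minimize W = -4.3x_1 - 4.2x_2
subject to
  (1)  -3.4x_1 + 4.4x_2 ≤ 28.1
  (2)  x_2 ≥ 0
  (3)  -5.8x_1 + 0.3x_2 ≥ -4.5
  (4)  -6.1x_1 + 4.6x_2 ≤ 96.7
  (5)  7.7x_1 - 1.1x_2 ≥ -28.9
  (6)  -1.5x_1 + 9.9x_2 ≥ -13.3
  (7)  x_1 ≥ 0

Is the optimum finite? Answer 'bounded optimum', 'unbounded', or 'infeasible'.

Vertices and W = -4.3x_1 - 4.2x_2:
  (2823/2450, 8914/1225) → W = -174033/4900
  (0, 281/44) → W = -5901/220
  (45/58, 0) → W = -387/116
  (0, 0) → W = 0
The feasible region has finitely many vertices and no improving ray; the minimum is -174033/4900 at (2823/2450, 8914/1225).

bounded optimum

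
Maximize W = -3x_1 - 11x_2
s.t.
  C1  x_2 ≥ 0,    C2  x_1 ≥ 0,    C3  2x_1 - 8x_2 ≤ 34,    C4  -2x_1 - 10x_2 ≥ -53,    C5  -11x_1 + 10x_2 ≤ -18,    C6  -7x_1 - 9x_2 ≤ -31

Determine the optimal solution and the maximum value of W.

Feasible corners and W = -3x_1 - 11x_2:
  (17, 0) → W = -51
  (31/7, 0) → W = -93/7
  (191/9, 19/18) → W = -1355/18
  (71/13, 547/130) → W = -8147/130
  (472/169, 215/169) → W = -3781/169

x_1 = 31/7, x_2 = 0, maximum W = -93/7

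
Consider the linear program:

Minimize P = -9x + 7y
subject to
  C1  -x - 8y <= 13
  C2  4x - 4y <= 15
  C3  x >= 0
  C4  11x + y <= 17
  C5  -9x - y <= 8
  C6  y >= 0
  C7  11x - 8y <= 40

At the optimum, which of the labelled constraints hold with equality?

Corner points and P = -9x + 7y:
  (0, 17) → P = 119
  (0, 0) → P = 0
  (17/11, 0) → P = -153/11

The minimum is at (17/11, 0). Substituting into each constraint, equality holds for C4 and C6; the remaining constraints have slack.

C4 and C6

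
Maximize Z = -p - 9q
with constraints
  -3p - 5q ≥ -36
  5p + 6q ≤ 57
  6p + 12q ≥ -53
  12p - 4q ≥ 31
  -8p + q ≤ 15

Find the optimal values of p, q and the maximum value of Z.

Corner points and Z = -p - 9q:
  (69/7, 9/7) → Z = -150/7
  (299/72, 113/24) → Z = -1675/36
  (167/4, -607/24) → Z = 1487/8
  (20/21, -137/28) → Z = 517/12

p = 167/4, q = -607/24, maximum Z = 1487/8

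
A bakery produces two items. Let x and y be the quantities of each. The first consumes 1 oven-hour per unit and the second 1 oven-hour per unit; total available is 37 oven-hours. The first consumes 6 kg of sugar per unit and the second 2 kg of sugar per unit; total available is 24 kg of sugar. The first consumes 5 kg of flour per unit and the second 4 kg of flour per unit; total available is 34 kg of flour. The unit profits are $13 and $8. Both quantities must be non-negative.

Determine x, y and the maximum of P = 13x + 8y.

Vertices and P = 13x + 8y:
  (0, 0) → P = 0
  (0, 17/2) → P = 68
  (4, 0) → P = 52
  (2, 6) → P = 74

At the optimal vertex, 6x + 2y = 24 and 5x + 4y = 34.
Solving simultaneously gives x = 2, y = 6.

x = 2, y = 6, maximum P = 74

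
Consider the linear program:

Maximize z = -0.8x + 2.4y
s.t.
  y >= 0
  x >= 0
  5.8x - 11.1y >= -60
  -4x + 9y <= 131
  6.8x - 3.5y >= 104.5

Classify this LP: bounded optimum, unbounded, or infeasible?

From the feasible point (1045/68, 0), moving in the direction (9, 4) keeps every constraint satisfied while z increases without bound.

unbounded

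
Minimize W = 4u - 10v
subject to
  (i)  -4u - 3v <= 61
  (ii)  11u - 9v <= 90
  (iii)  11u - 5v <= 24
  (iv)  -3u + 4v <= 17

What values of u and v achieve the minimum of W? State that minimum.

Feasible corners and W = 4u - 10v:
  (-233/53, -767/53) → W = 6738/53
  (-59/5, -23/5) → W = -6/5
  (181/29, 259/29) → W = -1866/29

The optimum lies where 11u - 5v = 24 and -3u + 4v = 17.
Solving simultaneously gives u = 181/29, v = 259/29.

u = 181/29, v = 259/29, minimum W = -1866/29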